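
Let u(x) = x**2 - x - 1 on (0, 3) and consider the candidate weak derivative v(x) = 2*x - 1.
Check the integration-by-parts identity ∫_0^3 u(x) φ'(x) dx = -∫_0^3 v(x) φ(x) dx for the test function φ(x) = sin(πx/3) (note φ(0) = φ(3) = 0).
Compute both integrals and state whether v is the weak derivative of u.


LHS = -12/π, RHS = -12/π. Yes, v = u' weakly.

u(x) = x**2 - x - 1, classical derivative u'(x) = 2*x - 1.
φ(x) = sin(πx/3), so φ'(x) = π*cos(π*x/3)/3.
Note φ(0) = φ(3) = 0, so the boundary term u·φ vanishes.
LHS = ∫_0^3 u(x) φ'(x) dx = ∫_0^3 (π*x^2*cos(π*x/3)/3 - π*x*cos(π*x/3)/3 - π*cos(π*x/3)/3) dx. Term by term:
  ∫_0^3 -π*cos(π*x/3)/3 dx = 0;  ∫_0^3 -π*x*cos(π*x/3)/3 dx = 6/π;  ∫_0^3 π*x^2*cos(π*x/3)/3 dx = -18/π.
Sum: 0 + 6/π − 18/π = -12/π.
So LHS = -12/π.
∫_0^3 v(x) φ(x) dx = ∫_0^3 (2*x*sin(π*x/3) - sin(π*x/3)) dx. Term by term:
  ∫_0^3 -sin(π*x/3) dx = -6/π;  ∫_0^3 2*x*sin(π*x/3) dx = 18/π.
Sum: -6/π + 18/π = 12/π.
So RHS = -∫_0^3 v(x) φ(x) dx = -12/π.
LHS = RHS, so the identity holds for this test φ.
Moreover u is smooth here and v(x) = u'(x) = 2*x - 1 pointwise, so the identity holds for every test function. Hence v is the weak derivative of u.


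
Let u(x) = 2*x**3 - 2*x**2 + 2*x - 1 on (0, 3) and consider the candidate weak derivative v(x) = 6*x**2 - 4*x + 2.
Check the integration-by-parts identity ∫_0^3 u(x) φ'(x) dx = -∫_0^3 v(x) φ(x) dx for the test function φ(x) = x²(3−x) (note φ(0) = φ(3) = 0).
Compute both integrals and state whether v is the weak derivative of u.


LHS = -1107/10, RHS = -1107/10. Yes, v = u' weakly.

u(x) = 2*x**3 - 2*x**2 + 2*x - 1, classical derivative u'(x) = 6*x**2 - 4*x + 2.
φ(x) = x²(3−x), so φ'(x) = 3*x*(2 - x).
Note φ(0) = φ(3) = 0, so the boundary term u·φ vanishes.
LHS = ∫_0^3 u(x) φ'(x) dx = ∫_0^3 (-6*x^5 + 18*x^4 - 18*x^3 + 15*x^2 - 6*x) dx. Term by term:
  ∫_0^3 -6*x^5 dx = -729;  ∫_0^3 18*x^4 dx = 4374/5;  ∫_0^3 -18*x^3 dx = -729/2;
  ∫_0^3 15*x^2 dx = 135;  ∫_0^3 -6*x dx = -27.
Sum: -729 + 4374/5 − 729/2 + 135 − 27 = -1107/10.
So LHS = -1107/10.
∫_0^3 v(x) φ(x) dx = ∫_0^3 (-6*x^5 + 22*x^4 - 14*x^3 + 6*x^2) dx. Term by term:
  ∫_0^3 -6*x^5 dx = -729;  ∫_0^3 22*x^4 dx = 5346/5;  ∫_0^3 -14*x^3 dx = -567/2;
  ∫_0^3 6*x^2 dx = 54.
Sum: -729 + 5346/5 − 567/2 + 54 = 1107/10.
So RHS = -∫_0^3 v(x) φ(x) dx = -1107/10.
LHS = RHS, so the identity holds for this test φ.
Moreover u is smooth here and v(x) = u'(x) = 6*x**2 - 4*x + 2 pointwise, so the identity holds for every test function. Hence v is the weak derivative of u.


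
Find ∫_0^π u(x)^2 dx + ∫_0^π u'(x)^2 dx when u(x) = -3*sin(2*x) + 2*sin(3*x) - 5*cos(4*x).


||u||_{H^1(0,π)}^2 = 2040/7 + 255*π

u'(x) = 20*sin(4*x) - 6*cos(2*x) + 6*cos(3*x).
Expand u² and (u')² and integrate term by term on (0, π), using: for integers n ≥ 1, ∫_0^π sin²(nx) dx = ∫_0^π cos²(nx) dx = π/2; for n ≠ n', ∫_0^π sin(nx)sin(n'x) dx = ∫_0^π cos(nx)cos(n'x) dx = 0; and by product-to-sum, ∫_0^π sin(nx)cos(n'x) dx = ½∫_0^π [sin((n+n')x) + sin((n−n')x)] dx, which is 0 when n+n' is even and 2n/(n²−n'²) when n+n' is odd (it need not vanish on (0, π)).
  u² squared terms: (-5)²·∫cos(4x)² dx = 25·π/2 = 25*π/2;  (-3)²·∫sin(2x)² dx = 9·π/2 = 9*π/2;  (2)²·∫sin(3x)² dx = 4·π/2 = 2*π.
  u² cross terms: 2·(-5)·(-3)·∫cos(4x)·sin(2x) dx = 30·(0) = 0;  2·(-5)·(2)·∫cos(4x)·sin(3x) dx = -20·(-6/7) = 120/7;  2·(-3)·(2)·∫sin(2x)·sin(3x) dx = -12·(0) = 0.
  So ∫_0^π u² dx = 25*π/2 + 9*π/2 + 2*π + 0 + 120/7 + 0 = 120/7 + 19*π.
  (u')² squared terms: (-6)²·∫cos(2x)² dx = 36·π/2 = 18*π;  (6)²·∫cos(3x)² dx = 36·π/2 = 18*π;  (20)²·∫sin(4x)² dx = 400·π/2 = 200*π.
  (u')² cross terms: 2·(-6)·(6)·∫cos(2x)·cos(3x) dx = -72·(0) = 0;  2·(-6)·(20)·∫cos(2x)·sin(4x) dx = -240·(0) = 0;  2·(6)·(20)·∫cos(3x)·sin(4x) dx = 240·(8/7) = 1920/7.
  So ∫_0^π (u')² dx = 18*π + 18*π + 200*π + 0 + 0 + 1920/7 = 1920/7 + 236*π.
||u||_{H^1}^2 = (120/7 + 19*π) + (1920/7 + 236*π) = 2040/7 + 255*π.


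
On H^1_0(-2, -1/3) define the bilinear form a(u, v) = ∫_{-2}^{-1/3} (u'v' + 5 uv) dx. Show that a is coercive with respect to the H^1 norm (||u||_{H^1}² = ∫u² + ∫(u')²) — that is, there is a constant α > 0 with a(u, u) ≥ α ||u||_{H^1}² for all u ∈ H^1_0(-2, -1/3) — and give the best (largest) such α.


α = 1

Coercivity of a(·,·) on H^1_0(-2, -1/3) means a(u, u) ≥ α ||u||_{H^1}² for every u ∈ H^1_0.
The interval has length L = 5/3, and Poincaré/coercivity depend only on L. Here a(u, u) = ∫(u')² + (5)·∫u².
Here c = 5 ≥ 1, so a(u,u) = ∫(u')² + c∫u² ≥ ∫(u')² + ∫u² = ||u||_{H^1}², i.e. α = 1 works. No larger α is possible: a(u,u) ≥ α||u||_{H^1}² means (1−α)∫(u')² ≥ (α−c)∫u², and for the modes u_n = sin(nπ(x−x₀)/L) (x₀ the left endpoint) one has ∫u_n²/∫(u_n')² = (L/(nπ))² → 0, so a(u_n,u_n)/||u_n||_{H^1}² → 1. Hence the optimal constant is α = 1.
Therefore α = 1.


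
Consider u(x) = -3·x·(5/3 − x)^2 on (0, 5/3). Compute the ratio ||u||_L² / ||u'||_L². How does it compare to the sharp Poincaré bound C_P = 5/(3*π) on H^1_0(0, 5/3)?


||u||_L² / ||u'||_L² = 5*sqrt(14)/42 < C_P = 5/(3*π).

u(x) = -3·x·(5/3 − x)^2, so u'(x) = (5 - 9*x)*(x - 5/3).
u(x) = -3·x·(5/3 − x)^2 vanishes at x = 0 and x = 5/3, so u ∈ H^1_0(0, 5/3). Differentiate via the product rule and integrate the resulting polynomials term by term.
  ∫_0^5/3 u² dx = ∫_0^5/3 (9*x^6 - 60*x^5 + 150*x^4 - 500*x^3/3 + 625*x^2/9) dx. Term by term:
    ∫_0^5/3 9*x^6 dx = 78125/1701;  ∫_0^5/3 -60*x^5 dx = -156250/729;  ∫_0^5/3 150*x^4 dx = 31250/81;
    ∫_0^5/3 -500*x^3/3 dx = -78125/243;  ∫_0^5/3 625*x^2/9 dx = 78125/729.
  Sum: 78125/1701 − 156250/729 + 31250/81 − 78125/243 + 78125/729 = 15625/5103.
  ∫_0^5/3 (u')² dx = ∫_0^5/3 (81*x^4 - 360*x^3 + 550*x^2 - 1000*x/3 + 625/9) dx. Term by term:
    ∫_0^5/3 81*x^4 dx = 625/3;  ∫_0^5/3 -360*x^3 dx = -6250/9;  ∫_0^5/3 550*x^2 dx = 68750/81;
    ∫_0^5/3 -1000*x/3 dx = -12500/27;  ∫_0^5/3 625/9 dx = 3125/27.
  Sum: 625/3 − 6250/9 + 68750/81 − 12500/27 + 3125/27 = 1250/81.
∫_0^5/3 u² dx = 15625/5103, so ||u||_L² = 125*sqrt(7)/189.
∫_0^5/3 (u')² dx = 1250/81, so ||u'||_L² = 25*sqrt(2)/9.
Ratio ||u||_L² / ||u'||_L² = 5*sqrt(14)/42.
Sharp Poincaré constant on H^1_0(0, 5/3) is C_P = L/π = 5/(3*π), achieved by sin(3*π/5·x).
A polynomial bump cannot attain the sharp Poincaré constant (only the first sine eigenfunction does), so the ratio is strictly less than C_P, consistent with ||u||_L² ≤ C_P ||u'||_L².


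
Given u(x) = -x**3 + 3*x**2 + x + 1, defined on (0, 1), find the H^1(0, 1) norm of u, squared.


||u||_{H^1}^2 = 1646/105

The H^1 norm (squared) on an interval (0, L) is
  ||u||_{H^1}^2 = ∫_0^L u(x)^2 dx + ∫_0^L u'(x)^2 dx.
Compute u'(x) = -3*x**2 + 6*x + 1.
Then u(x)^2 = x**6 - 6*x**5 + 7*x**4 + 4*x**3 + 7*x**2 + 2*x + 1 and u'(x)^2 = 9*x**4 - 36*x**3 + 30*x**2 + 12*x + 1.
Integrate each monomial from 0 to 1 using ∫_0^1 c·x^n dx = c·1^(n+1)/(n+1):
  ∫_0^1 u(x)^2 dx = ∫_0^1 (x^6 - 6*x^5 + 7*x^4 + 4*x^3 + 7*x^2 + 2*x + 1) dx. Term by term:
    ∫_0^1 x^6 dx = 1/7;  ∫_0^1 -6*x^5 dx = -1;  ∫_0^1 7*x^4 dx = 7/5;
    ∫_0^1 4*x^3 dx = 1;  ∫_0^1 7*x^2 dx = 7/3;  ∫_0^1 2*x dx = 1;
    ∫_0^1 1 dx = 1.
  Sum: 1/7 − 1 + 7/5 + 1 + 7/3 + 1 + 1 = 617/105.
  ∫_0^1 u'(x)^2 dx = ∫_0^1 (9*x^4 - 36*x^3 + 30*x^2 + 12*x + 1) dx. Term by term:
    ∫_0^1 9*x^4 dx = 9/5;  ∫_0^1 -36*x^3 dx = -9;  ∫_0^1 30*x^2 dx = 10;
    ∫_0^1 12*x dx = 6;  ∫_0^1 1 dx = 1.
  Sum: 9/5 − 9 + 10 + 6 + 1 = 49/5.
Adding: ||u||_{H^1}^2 = 617/105 + 49/5 = 1646/105.


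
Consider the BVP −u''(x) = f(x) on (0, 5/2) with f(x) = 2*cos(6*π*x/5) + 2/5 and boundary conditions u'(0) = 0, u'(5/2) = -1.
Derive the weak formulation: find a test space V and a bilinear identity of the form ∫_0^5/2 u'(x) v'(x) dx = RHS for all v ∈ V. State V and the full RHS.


V = H^1(0, 5/2) (v unrestricted at boundary; u is determined up to an additive constant); weak form: ∫_0^5/2 u'v' dx = ∫_0^5/2 (2*cos(6*π*x/5) + 2/5) v dx − v(5/2) for all v ∈ V.

Multiply both sides by a test function v and integrate from 0 to 5/2:
  ∫_0^5/2 −u''(x) v(x) dx = ∫_0^5/2 f(x) v(x) dx.
Integrate the LHS by parts once:
  ∫_0^5/2 −u'' v dx = −[u'(x) v(x)]_0^5/2 + ∫_0^5/2 u'(x) v'(x) dx.
Thus ∫_0^5/2 u'(x) v'(x) dx = ∫_0^5/2 f(x) v(x) dx + [u'(x) v(x)]_0^5/2.
Choose V so that boundary terms are either known or forced to vanish.
u has inhomogeneous Neumann u'(0) = 0, u'(5/2) = -1. [u' v]_0^5/2 = (-1)·v(5/2) − (0)·v(0) = − v(5/2). Take V = H^1(0, 5/2); boundary term becomes part of RHS.
Weak formulation: find u (satisfying any essential BC) such that ∫_0^5/2 u'(x) v'(x) dx = ∫_0^5/2 f v dx − v(5/2) for all v ∈ V (Neumann data are natural BCs: they enter the RHS as boundary terms).
Substituting f(x) = 2*cos(6*π*x/5) + 2/5, the right-hand side is ∫_0^5/2 (2*cos(6*π*x/5) + 2/5) v dx − v(5/2).
Compatibility check (pure Neumann): taking v ≡ 1 ∈ V gives 0 = ∫_0^5/2 f dx + (-1) − (0), i.e. ∫_0^5/2 f dx must equal u'(0) − u'(5/2) = 1. Indeed ∫_0^5/2 (2*cos(6*π*x/5) + 2/5) dx = 1, so the data are compatible. The solution is then unique only up to an additive constant (fix it e.g. by requiring ∫_0^5/2 u dx = 0).


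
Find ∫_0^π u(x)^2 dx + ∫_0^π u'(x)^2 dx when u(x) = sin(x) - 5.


||u||_{H^1(0,π)}^2 = -20 + 26*π

u'(x) = cos(x).
Expand u² and (u')² and integrate term by term on (0, π), using: for integers n ≥ 1, ∫_0^π sin²(nx) dx = ∫_0^π cos²(nx) dx = π/2; for n ≠ n', ∫_0^π sin(nx)sin(n'x) dx = ∫_0^π cos(nx)cos(n'x) dx = 0; and by product-to-sum, ∫_0^π sin(nx)cos(n'x) dx = ½∫_0^π [sin((n+n')x) + sin((n−n')x)] dx, which is 0 when n+n' is even and 2n/(n²−n'²) when n+n' is odd (it need not vanish on (0, π)). For the constant mode: ∫_0^π 1 dx = π, ∫_0^π cos(nx) dx = 0, ∫_0^π sin(nx) dx = (1−(−1)^n)/n.
  u² squared terms: (-5)²·∫1 dx = 25·π = 25*π;  (1)²·∫sin(x)² dx = 1·π/2 = π/2.
  u² cross terms: 2·(-5)·(1)·∫1·sin(x) dx = -10·(2) = -20.
  So ∫_0^π u² dx = 25*π + π/2 − 20 = -20 + 51*π/2.
  (u')² squared terms: (1)²·∫cos(x)² dx = 1·π/2 = π/2.
  So ∫_0^π (u')² dx = π/2.
||u||_{H^1}^2 = (-20 + 51*π/2) + (π/2) = -20 + 26*π.


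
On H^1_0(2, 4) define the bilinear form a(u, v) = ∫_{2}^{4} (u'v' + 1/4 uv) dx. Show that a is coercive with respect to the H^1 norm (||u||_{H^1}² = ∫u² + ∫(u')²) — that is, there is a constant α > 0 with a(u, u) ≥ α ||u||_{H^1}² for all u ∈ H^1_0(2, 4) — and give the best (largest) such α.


α = (1 + π^2)/(4 + π^2)

Coercivity of a(·,·) on H^1_0(2, 4) means a(u, u) ≥ α ||u||_{H^1}² for every u ∈ H^1_0.
The interval has length L = 2, and Poincaré/coercivity depend only on L. Here a(u, u) = ∫(u')² + (1/4)·∫u².
Here 0 < c = 1/4 < 1. The condition a(u,u) ≥ α||u||_{H^1}² reads (1−α)∫(u')² ≥ (α−c)∫u². Any admissible α is ≤ 1 (rapidly oscillating u have ∫u²/∫(u')² → 0), and α = 1 would force 0 ≥ (1−c)∫u², impossible since c < 1; so 1−α > 0. By the sharp Poincaré inequality on H^1_0 of an interval of length L, ∫(u')² ≥ (π/L)²∫u² with equality for the first sine mode sin(π(x−x₀)/L) (x₀ the left endpoint), so the inequality holds for all u iff (1−α)(π/L)² ≥ α − c, i.e. α ≤ ((π/L)² + c)/((π/L)² + 1) = (1 + c(L/π)²)/(1 + (L/π)²). With (π/L)² = π^2/4 and c = 1/4, the largest admissible constant is α = ((π/L)² + c)/((π/L)² + 1).
Simplifying, α = (1 + π^2)/(4 + π^2).


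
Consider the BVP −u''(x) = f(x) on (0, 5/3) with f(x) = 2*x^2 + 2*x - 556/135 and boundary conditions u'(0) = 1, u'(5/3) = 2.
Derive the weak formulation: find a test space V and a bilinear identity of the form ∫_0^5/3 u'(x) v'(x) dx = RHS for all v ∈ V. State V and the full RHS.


V = H^1(0, 5/3) (v unrestricted at boundary; u is determined up to an additive constant); weak form: ∫_0^5/3 u'v' dx = ∫_0^5/3 (2*x^2 + 2*x - 556/135) v dx + 2·v(5/3) − v(0) for all v ∈ V.

Multiply both sides by a test function v and integrate from 0 to 5/3:
  ∫_0^5/3 −u''(x) v(x) dx = ∫_0^5/3 f(x) v(x) dx.
Integrate the LHS by parts once:
  ∫_0^5/3 −u'' v dx = −[u'(x) v(x)]_0^5/3 + ∫_0^5/3 u'(x) v'(x) dx.
Thus ∫_0^5/3 u'(x) v'(x) dx = ∫_0^5/3 f(x) v(x) dx + [u'(x) v(x)]_0^5/3.
Choose V so that boundary terms are either known or forced to vanish.
u has inhomogeneous Neumann u'(0) = 1, u'(5/3) = 2. [u' v]_0^5/3 = (2)·v(5/3) − (1)·v(0) = 2·v(5/3) − v(0). Take V = H^1(0, 5/3); boundary term becomes part of RHS.
Weak formulation: find u (satisfying any essential BC) such that ∫_0^5/3 u'(x) v'(x) dx = ∫_0^5/3 f v dx + 2·v(5/3) − v(0) for all v ∈ V (Neumann data are natural BCs: they enter the RHS as boundary terms).
Substituting f(x) = 2*x^2 + 2*x - 556/135, the right-hand side is ∫_0^5/3 (2*x^2 + 2*x - 556/135) v dx + 2·v(5/3) − v(0).
Compatibility check (pure Neumann): taking v ≡ 1 ∈ V gives 0 = ∫_0^5/3 f dx + (2) − (1), i.e. ∫_0^5/3 f dx must equal u'(0) − u'(5/3) = -1. Indeed ∫_0^5/3 (2*x^2 + 2*x - 556/135) dx = -1, so the data are compatible. The solution is then unique only up to an additive constant (fix it e.g. by requiring ∫_0^5/3 u dx = 0).


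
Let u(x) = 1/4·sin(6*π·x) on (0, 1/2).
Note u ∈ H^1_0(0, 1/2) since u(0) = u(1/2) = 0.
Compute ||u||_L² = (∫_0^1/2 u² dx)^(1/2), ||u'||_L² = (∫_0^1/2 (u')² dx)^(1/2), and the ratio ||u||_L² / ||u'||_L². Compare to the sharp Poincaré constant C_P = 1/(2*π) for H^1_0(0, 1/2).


||u||_L² / ||u'||_L² = 1/(6*π) < C_P = 1/(2*π).

u(x) = 1/4·sin(6*π·x), so u'(x) = 3*π*cos(6*π*x)/2.
Writing u(x) = A·sin(kπx/L) with A = 1/4 and k = 3, use ∫_0^L sin²(kπx/L) dx = L/2 and ∫_0^L cos²(kπx/L) dx = L/2.
u² = 1/16·sin²(6*π·x) and (u')² = 9*π^2/4·cos²(6*π·x), and each of sin², cos² integrates to L/2 = 1/4 over (0, 1/2).
∫_0^1/2 u² dx = 1/64, so ||u||_L² = 1/8.
∫_0^1/2 (u')² dx = 9*π^2/16, so ||u'||_L² = 3*π/4.
Ratio ||u||_L² / ||u'||_L² = 1/(6*π).
Sharp Poincaré constant on H^1_0(0, 1/2) is C_P = L/π = 1/(2*π), achieved by sin(2*π·x).
This is the k = 3 harmonic; the ratio L/(kπ) is strictly less than C_P = L/π, consistent with the sharp inequality ||u||_L² ≤ C_P ||u'||_L².


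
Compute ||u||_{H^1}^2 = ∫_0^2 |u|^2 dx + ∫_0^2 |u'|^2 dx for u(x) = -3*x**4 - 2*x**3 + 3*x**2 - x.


||u||_{H^1}^2 = 84626/21

The H^1 norm (squared) on an interval (0, L) is
  ||u||_{H^1}^2 = ∫_0^L u(x)^2 dx + ∫_0^L u'(x)^2 dx.
Compute u'(x) = -12*x**3 - 6*x**2 + 6*x - 1.
Then u(x)^2 = 9*x**8 + 12*x**7 - 14*x**6 - 6*x**5 + 13*x**4 - 6*x**3 + x**2 and u'(x)^2 = 144*x**6 + 144*x**5 - 108*x**4 - 48*x**3 + 48*x**2 - 12*x + 1.
Integrate each monomial from 0 to 2 using ∫_0^2 c·x^n dx = c·2^(n+1)/(n+1):
  ∫_0^2 u(x)^2 dx = ∫_0^2 (9*x^8 + 12*x^7 - 14*x^6 - 6*x^5 + 13*x^4 - 6*x^3 + x^2) dx. Term by term:
    ∫_0^2 9*x^8 dx = 512;  ∫_0^2 12*x^7 dx = 384;  ∫_0^2 -14*x^6 dx = -256;
    ∫_0^2 -6*x^5 dx = -64;  ∫_0^2 13*x^4 dx = 416/5;  ∫_0^2 -6*x^3 dx = -24;
    ∫_0^2 x^2 dx = 8/3.
  Sum: 512 + 384 − 256 − 64 + 416/5 − 24 + 8/3 = 9568/15.
  ∫_0^2 u'(x)^2 dx = ∫_0^2 (144*x^6 + 144*x^5 - 108*x^4 - 48*x^3 + 48*x^2 - 12*x + 1) dx. Term by term:
    ∫_0^2 144*x^6 dx = 18432/7;  ∫_0^2 144*x^5 dx = 1536;  ∫_0^2 -108*x^4 dx = -3456/5;
    ∫_0^2 -48*x^3 dx = -192;  ∫_0^2 48*x^2 dx = 128;  ∫_0^2 -12*x dx = -24;
    ∫_0^2 1 dx = 2.
  Sum: 18432/7 + 1536 − 3456/5 − 192 + 128 − 24 + 2 = 118718/35.
Adding: ||u||_{H^1}^2 = 9568/15 + 118718/35 = 84626/21.


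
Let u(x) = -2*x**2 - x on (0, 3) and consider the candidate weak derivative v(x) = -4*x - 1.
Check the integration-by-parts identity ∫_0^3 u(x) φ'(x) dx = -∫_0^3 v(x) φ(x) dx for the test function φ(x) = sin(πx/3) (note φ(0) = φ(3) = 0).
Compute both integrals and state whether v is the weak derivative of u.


LHS = 42/π, RHS = 42/π. Yes, v = u' weakly.

u(x) = -2*x**2 - x, classical derivative u'(x) = -4*x - 1.
φ(x) = sin(πx/3), so φ'(x) = π*cos(π*x/3)/3.
Note φ(0) = φ(3) = 0, so the boundary term u·φ vanishes.
LHS = ∫_0^3 u(x) φ'(x) dx = ∫_0^3 (-2*π*x^2*cos(π*x/3)/3 - π*x*cos(π*x/3)/3) dx. Term by term:
  ∫_0^3 -2*π*x^2*cos(π*x/3)/3 dx = 36/π;  ∫_0^3 -π*x*cos(π*x/3)/3 dx = 6/π.
Sum: 36/π + 6/π = 42/π.
So LHS = 42/π.
∫_0^3 v(x) φ(x) dx = ∫_0^3 (-4*x*sin(π*x/3) - sin(π*x/3)) dx. Term by term:
  ∫_0^3 -sin(π*x/3) dx = -6/π;  ∫_0^3 -4*x*sin(π*x/3) dx = -36/π.
Sum: -6/π − 36/π = -42/π.
So RHS = -∫_0^3 v(x) φ(x) dx = 42/π.
LHS = RHS, so the identity holds for this test φ.
Moreover u is smooth here and v(x) = u'(x) = -4*x - 1 pointwise, so the identity holds for every test function. Hence v is the weak derivative of u.


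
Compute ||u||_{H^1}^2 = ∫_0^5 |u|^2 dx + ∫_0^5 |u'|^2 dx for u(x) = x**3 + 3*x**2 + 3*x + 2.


||u||_{H^1}^2 = 764935/14

The H^1 norm (squared) on an interval (0, L) is
  ||u||_{H^1}^2 = ∫_0^L u(x)^2 dx + ∫_0^L u'(x)^2 dx.
Compute u'(x) = 3*x**2 + 6*x + 3.
Then u(x)^2 = x**6 + 6*x**5 + 15*x**4 + 22*x**3 + 21*x**2 + 12*x + 4 and u'(x)^2 = 9*x**4 + 36*x**3 + 54*x**2 + 36*x + 9.
Integrate each monomial from 0 to 5 using ∫_0^5 c·x^n dx = c·5^(n+1)/(n+1):
  ∫_0^5 u(x)^2 dx = ∫_0^5 (x^6 + 6*x^5 + 15*x^4 + 22*x^3 + 21*x^2 + 12*x + 4) dx. Term by term:
    ∫_0^5 x^6 dx = 78125/7;  ∫_0^5 6*x^5 dx = 15625;  ∫_0^5 15*x^4 dx = 9375;
    ∫_0^5 22*x^3 dx = 6875/2;  ∫_0^5 21*x^2 dx = 875;  ∫_0^5 12*x dx = 150;
    ∫_0^5 4 dx = 20.
  Sum: 78125/7 + 15625 + 9375 + 6875/2 + 875 + 150 + 20 = 569005/14.
  ∫_0^5 u'(x)^2 dx = ∫_0^5 (9*x^4 + 36*x^3 + 54*x^2 + 36*x + 9) dx. Term by term:
    ∫_0^5 9*x^4 dx = 5625;  ∫_0^5 36*x^3 dx = 5625;  ∫_0^5 54*x^2 dx = 2250;
    ∫_0^5 36*x dx = 450;  ∫_0^5 9 dx = 45.
  Sum: 5625 + 5625 + 2250 + 450 + 45 = 13995.
Adding: ||u||_{H^1}^2 = 569005/14 + 13995 = 764935/14.


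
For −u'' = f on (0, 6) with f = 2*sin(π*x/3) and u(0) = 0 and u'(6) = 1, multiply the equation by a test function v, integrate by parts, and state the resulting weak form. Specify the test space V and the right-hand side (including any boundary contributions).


V = {v ∈ H^1(0, 6) : v(0) = 0} (test functions vanish at x = 0 where u is specified); weak form: ∫_0^6 u'v' dx = ∫_0^6 (2*sin(π*x/3)) v dx + v(6) for all v ∈ V.

Multiply both sides by a test function v and integrate from 0 to 6:
  ∫_0^6 −u''(x) v(x) dx = ∫_0^6 f(x) v(x) dx.
Integrate the LHS by parts once:
  ∫_0^6 −u'' v dx = −[u'(x) v(x)]_0^6 + ∫_0^6 u'(x) v'(x) dx.
Thus ∫_0^6 u'(x) v'(x) dx = ∫_0^6 f(x) v(x) dx + [u'(x) v(x)]_0^6.
Choose V so that boundary terms are either known or forced to vanish.
Mixed BC: u(0) = 0 (Dirichlet) and u'(6) = 1 (Neumann). Define V = {v ∈ H^1(0, 6) : v(0) = 0}. Then [u' v]_0^6 = u'(6)·v(6) − u'(0)·0 = v(6).
Weak formulation: find u (satisfying any essential BC) such that ∫_0^6 u'(x) v'(x) dx = ∫_0^6 f v dx + v(6) for all v ∈ V (Dirichlet at 0 absorbed into V; Neumann datum at x = 6 contributes the boundary term).
Substituting f(x) = 2*sin(π*x/3), the right-hand side is ∫_0^6 (2*sin(π*x/3)) v dx + v(6).


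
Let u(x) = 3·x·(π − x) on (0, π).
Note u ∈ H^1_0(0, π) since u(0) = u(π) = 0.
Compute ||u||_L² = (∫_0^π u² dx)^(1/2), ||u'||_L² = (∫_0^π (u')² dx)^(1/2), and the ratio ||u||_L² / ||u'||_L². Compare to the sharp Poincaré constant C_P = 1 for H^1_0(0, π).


||u||_L² / ||u'||_L² = sqrt(10)*π/10 < C_P = 1.

u(x) = 3·x·(π − x), so u'(x) = -6*x + 3*π.
u(x) = 3·x·(π − x) vanishes at x = 0 and x = π, so u ∈ H^1_0(0, π). Differentiate via the product rule and integrate the resulting polynomials term by term.
  ∫_0^π u² dx = ∫_0^π (9*x^4 - 18*π*x^3 + 9*π^2*x^2) dx. Term by term:
    ∫_0^π 9*x^4 dx = 9*π^5/5;  ∫_0^π -18*π*x^3 dx = -9*π^5/2;  ∫_0^π 9*π^2*x^2 dx = 3*π^5.
  Sum: 9*π^5/5 − 9*π^5/2 + 3*π^5 = 3*π^5/10.
  ∫_0^π (u')² dx = ∫_0^π (36*x^2 - 36*π*x + 9*π^2) dx. Term by term:
    ∫_0^π 36*x^2 dx = 12*π^3;  ∫_0^π -36*π*x dx = -18*π^3;  ∫_0^π 9*π^2 dx = 9*π^3.
  Sum: 12*π^3 − 18*π^3 + 9*π^3 = 3*π^3.
∫_0^π u² dx = 3*π^5/10, so ||u||_L² = sqrt(30)*π^(5/2)/10.
∫_0^π (u')² dx = 3*π^3, so ||u'||_L² = sqrt(3)*π^(3/2).
Ratio ||u||_L² / ||u'||_L² = sqrt(10)*π/10.
Sharp Poincaré constant on H^1_0(0, π) is C_P = L/π = 1, achieved by sin(x).
A polynomial bump cannot attain the sharp Poincaré constant (only the first sine eigenfunction does), so the ratio is strictly less than C_P, consistent with ||u||_L² ≤ C_P ||u'||_L².


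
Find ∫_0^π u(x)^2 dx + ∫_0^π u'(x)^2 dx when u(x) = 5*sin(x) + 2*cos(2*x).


||u||_{H^1(0,π)}^2 = -200/3 + 35*π

u'(x) = -4*sin(2*x) + 5*cos(x).
Expand u² and (u')² and integrate term by term on (0, π), using: for integers n ≥ 1, ∫_0^π sin²(nx) dx = ∫_0^π cos²(nx) dx = π/2; for n ≠ n', ∫_0^π sin(nx)sin(n'x) dx = ∫_0^π cos(nx)cos(n'x) dx = 0; and by product-to-sum, ∫_0^π sin(nx)cos(n'x) dx = ½∫_0^π [sin((n+n')x) + sin((n−n')x)] dx, which is 0 when n+n' is even and 2n/(n²−n'²) when n+n' is odd (it need not vanish on (0, π)).
  u² squared terms: (2)²·∫cos(2x)² dx = 4·π/2 = 2*π;  (5)²·∫sin(x)² dx = 25·π/2 = 25*π/2.
  u² cross terms: 2·(2)·(5)·∫cos(2x)·sin(x) dx = 20·(-2/3) = -40/3.
  So ∫_0^π u² dx = 2*π + 25*π/2 − 40/3 = -40/3 + 29*π/2.
  (u')² squared terms: (-4)²·∫sin(2x)² dx = 16·π/2 = 8*π;  (5)²·∫cos(x)² dx = 25·π/2 = 25*π/2.
  (u')² cross terms: 2·(-4)·(5)·∫sin(2x)·cos(x) dx = -40·(4/3) = -160/3.
  So ∫_0^π (u')² dx = 8*π + 25*π/2 − 160/3 = -160/3 + 41*π/2.
||u||_{H^1}^2 = (-40/3 + 29*π/2) + (-160/3 + 41*π/2) = -200/3 + 35*π.


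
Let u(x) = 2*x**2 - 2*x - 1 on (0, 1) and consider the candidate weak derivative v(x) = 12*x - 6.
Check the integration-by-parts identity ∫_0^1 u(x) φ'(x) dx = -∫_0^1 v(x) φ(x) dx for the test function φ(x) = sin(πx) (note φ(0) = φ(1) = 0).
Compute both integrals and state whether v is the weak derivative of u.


LHS = 0, RHS = 0. No, v is not the weak derivative of u.

u(x) = 2*x**2 - 2*x - 1, classical derivative u'(x) = 4*x - 2.
φ(x) = sin(πx), so φ'(x) = π*cos(π*x).
Note φ(0) = φ(1) = 0, so the boundary term u·φ vanishes.
LHS = ∫_0^1 u(x) φ'(x) dx = ∫_0^1 (2*π*x^2*cos(π*x) - 2*π*x*cos(π*x) - π*cos(π*x)) dx. Term by term:
  ∫_0^1 -π*cos(π*x) dx = 0;  ∫_0^1 -2*π*x*cos(π*x) dx = 4/π;  ∫_0^1 2*π*x^2*cos(π*x) dx = -4/π.
Sum: 0 + 4/π − 4/π = 0.
So LHS = 0.
∫_0^1 v(x) φ(x) dx = ∫_0^1 (12*x*sin(π*x) - 6*sin(π*x)) dx. Term by term:
  ∫_0^1 -6*sin(π*x) dx = -12/π;  ∫_0^1 12*x*sin(π*x) dx = 12/π.
Sum: -12/π + 12/π = 0.
So RHS = -∫_0^1 v(x) φ(x) dx = 0.
LHS = RHS, so the identity holds for this particular φ. But this is necessary, not sufficient: a weak derivative must satisfy the identity for EVERY test function in C_c^∞(0, 1).
Here u is smooth, so its weak derivative equals its classical derivative u'(x) = 4*x - 2. Since v(x) = 12*x - 6 ≠ u'(x), v is NOT the weak derivative of u — the agreement for this single φ is a coincidence (the difference v − u' happens to be L²-orthogonal to this φ).


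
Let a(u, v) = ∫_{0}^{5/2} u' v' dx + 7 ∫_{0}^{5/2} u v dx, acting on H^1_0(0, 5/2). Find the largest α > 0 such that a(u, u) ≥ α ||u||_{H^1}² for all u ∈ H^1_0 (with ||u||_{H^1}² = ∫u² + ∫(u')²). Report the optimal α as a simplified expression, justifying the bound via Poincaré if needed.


α = 1

Coercivity of a(·,·) on H^1_0(0, 5/2) means a(u, u) ≥ α ||u||_{H^1}² for every u ∈ H^1_0.
The interval has length L = 5/2, and Poincaré/coercivity depend only on L. Here a(u, u) = ∫(u')² + (7)·∫u².
Here c = 7 ≥ 1, so a(u,u) = ∫(u')² + c∫u² ≥ ∫(u')² + ∫u² = ||u||_{H^1}², i.e. α = 1 works. No larger α is possible: a(u,u) ≥ α||u||_{H^1}² means (1−α)∫(u')² ≥ (α−c)∫u², and for the modes u_n = sin(nπ(x−x₀)/L) (x₀ the left endpoint) one has ∫u_n²/∫(u_n')² = (L/(nπ))² → 0, so a(u_n,u_n)/||u_n||_{H^1}² → 1. Hence the optimal constant is α = 1.
Therefore α = 1.


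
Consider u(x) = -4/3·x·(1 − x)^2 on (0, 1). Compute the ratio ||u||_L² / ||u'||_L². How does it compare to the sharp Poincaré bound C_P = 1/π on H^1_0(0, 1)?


||u||_L² / ||u'||_L² = sqrt(14)/14 < C_P = 1/π.

u(x) = -4/3·x·(1 − x)^2, so u'(x) = -4*x^2 + 16*x/3 - 4/3.
u(x) = -4/3·x·(1 − x)^2 vanishes at x = 0 and x = 1, so u ∈ H^1_0(0, 1). Differentiate via the product rule and integrate the resulting polynomials term by term.
  ∫_0^1 u² dx = ∫_0^1 (16*x^6/9 - 64*x^5/9 + 32*x^4/3 - 64*x^3/9 + 16*x^2/9) dx. Term by term:
    ∫_0^1 16*x^6/9 dx = 16/63;  ∫_0^1 -64*x^5/9 dx = -32/27;  ∫_0^1 32*x^4/3 dx = 32/15;
    ∫_0^1 -64*x^3/9 dx = -16/9;  ∫_0^1 16*x^2/9 dx = 16/27.
  Sum: 16/63 − 32/27 + 32/15 − 16/9 + 16/27 = 16/945.
  ∫_0^1 (u')² dx = ∫_0^1 (16*x^4 - 128*x^3/3 + 352*x^2/9 - 128*x/9 + 16/9) dx. Term by term:
    ∫_0^1 16*x^4 dx = 16/5;  ∫_0^1 -128*x^3/3 dx = -32/3;  ∫_0^1 352*x^2/9 dx = 352/27;
    ∫_0^1 -128*x/9 dx = -64/9;  ∫_0^1 16/9 dx = 16/9.
  Sum: 16/5 − 32/3 + 352/27 − 64/9 + 16/9 = 32/135.
∫_0^1 u² dx = 16/945, so ||u||_L² = 4*sqrt(105)/315.
∫_0^1 (u')² dx = 32/135, so ||u'||_L² = 4*sqrt(30)/45.
Ratio ||u||_L² / ||u'||_L² = sqrt(14)/14.
Sharp Poincaré constant on H^1_0(0, 1) is C_P = L/π = 1/π, achieved by sin(π·x).
A polynomial bump cannot attain the sharp Poincaré constant (only the first sine eigenfunction does), so the ratio is strictly less than C_P, consistent with ||u||_L² ≤ C_P ||u'||_L².


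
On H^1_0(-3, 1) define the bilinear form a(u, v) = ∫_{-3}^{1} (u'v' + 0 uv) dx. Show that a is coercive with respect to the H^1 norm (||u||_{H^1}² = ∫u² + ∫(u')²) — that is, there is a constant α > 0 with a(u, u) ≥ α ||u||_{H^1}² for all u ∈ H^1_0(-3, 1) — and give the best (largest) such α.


α = π^2/(π^2 + 16)

Coercivity of a(·,·) on H^1_0(-3, 1) means a(u, u) ≥ α ||u||_{H^1}² for every u ∈ H^1_0.
The interval has length L = 4, and Poincaré/coercivity depend only on L. Here a(u, u) = ∫(u')² + (0)·∫u².
Here c = 0, so a(u,u) = ∫(u')² alone. The condition a(u,u) ≥ α||u||_{H^1}² reads (1−α)∫(u')² ≥ (α−c)∫u². Any admissible α is ≤ 1 (rapidly oscillating u have ∫u²/∫(u')² → 0), and α = 1 would force 0 ≥ (1−c)∫u², impossible since c < 1; so 1−α > 0. By the sharp Poincaré inequality on H^1_0 of an interval of length L, ∫(u')² ≥ (π/L)²∫u² with equality for the first sine mode sin(π(x−x₀)/L) (x₀ the left endpoint), so the inequality holds for all u iff (1−α)(π/L)² ≥ α − c, i.e. α ≤ ((π/L)² + c)/((π/L)² + 1) = (1 + c(L/π)²)/(1 + (L/π)²). (Direct route, valid since c ≤ 0: Poincaré gives c∫u² ≥ c(L/π)²∫(u')², so a(u,u) ≥ (1 + c(L/π)²)∫(u')², while ||u||_{H^1}² ≤ (1 + (L/π)²)∫(u')²; dividing yields the same α.) With (π/L)² = π^2/16 and c = 0, the largest admissible constant is α = ((π/L)² + c)/((π/L)² + 1).
Simplifying, α = π^2/(π^2 + 16).


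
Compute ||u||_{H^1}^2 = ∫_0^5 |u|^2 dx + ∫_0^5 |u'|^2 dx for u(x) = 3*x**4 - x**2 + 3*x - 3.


||u||_{H^1}^2 = 147435655/42

The H^1 norm (squared) on an interval (0, L) is
  ||u||_{H^1}^2 = ∫_0^L u(x)^2 dx + ∫_0^L u'(x)^2 dx.
Compute u'(x) = 12*x**3 - 2*x + 3.
Then u(x)^2 = 9*x**8 - 6*x**6 + 18*x**5 - 17*x**4 - 6*x**3 + 15*x**2 - 18*x + 9 and u'(x)^2 = 144*x**6 - 48*x**4 + 72*x**3 + 4*x**2 - 12*x + 9.
Integrate each monomial from 0 to 5 using ∫_0^5 c·x^n dx = c·5^(n+1)/(n+1):
  ∫_0^5 u(x)^2 dx = ∫_0^5 (9*x^8 - 6*x^6 + 18*x^5 - 17*x^4 - 6*x^3 + 15*x^2 - 18*x + 9) dx. Term by term:
    ∫_0^5 9*x^8 dx = 1953125;  ∫_0^5 -6*x^6 dx = -468750/7;  ∫_0^5 18*x^5 dx = 46875;
    ∫_0^5 -17*x^4 dx = -10625;  ∫_0^5 -6*x^3 dx = -1875/2;  ∫_0^5 15*x^2 dx = 625;
    ∫_0^5 -18*x dx = -225;  ∫_0^5 9 dx = 45.
  Sum: 1953125 − 468750/7 + 46875 − 10625 − 1875/2 + 625 − 225 + 45 = 26906855/14.
  ∫_0^5 u'(x)^2 dx = ∫_0^5 (144*x^6 - 48*x^4 + 72*x^3 + 4*x^2 - 12*x + 9) dx. Term by term:
    ∫_0^5 144*x^6 dx = 11250000/7;  ∫_0^5 -48*x^4 dx = -30000;  ∫_0^5 72*x^3 dx = 11250;
    ∫_0^5 4*x^2 dx = 500/3;  ∫_0^5 -12*x dx = -150;  ∫_0^5 9 dx = 45.
  Sum: 11250000/7 − 30000 + 11250 + 500/3 − 150 + 45 = 33357545/21.
Adding: ||u||_{H^1}^2 = 26906855/14 + 33357545/21 = 147435655/42.


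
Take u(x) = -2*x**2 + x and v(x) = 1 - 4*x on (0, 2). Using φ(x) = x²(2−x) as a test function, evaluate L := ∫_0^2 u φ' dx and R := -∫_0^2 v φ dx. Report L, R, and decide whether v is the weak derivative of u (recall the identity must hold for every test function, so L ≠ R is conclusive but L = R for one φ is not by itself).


LHS = 76/15, RHS = 76/15. Yes, v = u' weakly.

u(x) = -2*x**2 + x, classical derivative u'(x) = 1 - 4*x.
φ(x) = x²(2−x), so φ'(x) = x*(4 - 3*x).
Note φ(0) = φ(2) = 0, so the boundary term u·φ vanishes.
LHS = ∫_0^2 u(x) φ'(x) dx = ∫_0^2 (6*x^4 - 11*x^3 + 4*x^2) dx. Term by term:
  ∫_0^2 6*x^4 dx = 192/5;  ∫_0^2 -11*x^3 dx = -44;  ∫_0^2 4*x^2 dx = 32/3.
Sum: 192/5 − 44 + 32/3 = 76/15.
So LHS = 76/15.
∫_0^2 v(x) φ(x) dx = ∫_0^2 (4*x^4 - 9*x^3 + 2*x^2) dx. Term by term:
  ∫_0^2 4*x^4 dx = 128/5;  ∫_0^2 -9*x^3 dx = -36;  ∫_0^2 2*x^2 dx = 16/3.
Sum: 128/5 − 36 + 16/3 = -76/15.
So RHS = -∫_0^2 v(x) φ(x) dx = 76/15.
LHS = RHS, so the identity holds for this test φ.
Moreover u is smooth here and v(x) = u'(x) = 1 - 4*x pointwise, so the identity holds for every test function. Hence v is the weak derivative of u.


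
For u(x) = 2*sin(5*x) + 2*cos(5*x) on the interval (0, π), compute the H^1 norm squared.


||u||_{H^1(0,π)}^2 = 104*π

u'(x) = -10*sin(5*x) + 10*cos(5*x).
Expand u² and (u')² and integrate term by term on (0, π), using: for integers n ≥ 1, ∫_0^π sin²(nx) dx = ∫_0^π cos²(nx) dx = π/2; for n ≠ n', ∫_0^π sin(nx)sin(n'x) dx = ∫_0^π cos(nx)cos(n'x) dx = 0; and by product-to-sum, ∫_0^π sin(nx)cos(n'x) dx = ½∫_0^π [sin((n+n')x) + sin((n−n')x)] dx, which is 0 when n+n' is even and 2n/(n²−n'²) when n+n' is odd (it need not vanish on (0, π)).
  u² squared terms: (2)²·∫cos(5x)² dx = 4·π/2 = 2*π;  (2)²·∫sin(5x)² dx = 4·π/2 = 2*π.
  u² cross terms: 2·(2)·(2)·∫cos(5x)·sin(5x) dx = 8·(0) = 0.
  So ∫_0^π u² dx = 2*π + 2*π + 0 = 4*π.
  (u')² squared terms: (-10)²·∫sin(5x)² dx = 100·π/2 = 50*π;  (10)²·∫cos(5x)² dx = 100·π/2 = 50*π.
  (u')² cross terms: 2·(-10)·(10)·∫sin(5x)·cos(5x) dx = -200·(0) = 0.
  So ∫_0^π (u')² dx = 50*π + 50*π + 0 = 100*π.
||u||_{H^1}^2 = (4*π) + (100*π) = 104*π.


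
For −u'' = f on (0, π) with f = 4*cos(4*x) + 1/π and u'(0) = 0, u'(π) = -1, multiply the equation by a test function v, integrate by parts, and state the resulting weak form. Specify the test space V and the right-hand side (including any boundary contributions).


V = H^1(0, π) (v unrestricted at boundary; u is determined up to an additive constant); weak form: ∫_0^π u'v' dx = ∫_0^π (4*cos(4*x) + 1/π) v dx − v(π) for all v ∈ V.

Multiply both sides by a test function v and integrate from 0 to π:
  ∫_0^π −u''(x) v(x) dx = ∫_0^π f(x) v(x) dx.
Integrate the LHS by parts once:
  ∫_0^π −u'' v dx = −[u'(x) v(x)]_0^π + ∫_0^π u'(x) v'(x) dx.
Thus ∫_0^π u'(x) v'(x) dx = ∫_0^π f(x) v(x) dx + [u'(x) v(x)]_0^π.
Choose V so that boundary terms are either known or forced to vanish.
u has inhomogeneous Neumann u'(0) = 0, u'(π) = -1. [u' v]_0^π = (-1)·v(π) − (0)·v(0) = − v(π). Take V = H^1(0, π); boundary term becomes part of RHS.
Weak formulation: find u (satisfying any essential BC) such that ∫_0^π u'(x) v'(x) dx = ∫_0^π f v dx − v(π) for all v ∈ V (Neumann data are natural BCs: they enter the RHS as boundary terms).
Substituting f(x) = 4*cos(4*x) + 1/π, the right-hand side is ∫_0^π (4*cos(4*x) + 1/π) v dx − v(π).
Compatibility check (pure Neumann): taking v ≡ 1 ∈ V gives 0 = ∫_0^π f dx + (-1) − (0), i.e. ∫_0^π f dx must equal u'(0) − u'(π) = 1. Indeed ∫_0^π (4*cos(4*x) + 1/π) dx = 1, so the data are compatible. The solution is then unique only up to an additive constant (fix it e.g. by requiring ∫_0^π u dx = 0).


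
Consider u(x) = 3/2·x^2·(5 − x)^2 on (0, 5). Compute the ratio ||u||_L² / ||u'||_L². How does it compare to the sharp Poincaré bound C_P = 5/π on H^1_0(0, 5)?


||u||_L² / ||u'||_L² = 5*sqrt(3)/6 < C_P = 5/π.

u(x) = 3/2·x^2·(5 − x)^2, so u'(x) = 3*x*(x - 5)*(2*x - 5).
u(x) = 3/2·x^2·(5 − x)^2 vanishes at x = 0 and x = 5, so u ∈ H^1_0(0, 5). Differentiate via the product rule and integrate the resulting polynomials term by term.
  ∫_0^5 u² dx = ∫_0^5 (9*x^8/4 - 45*x^7 + 675*x^6/2 - 1125*x^5 + 5625*x^4/4) dx. Term by term:
    ∫_0^5 9*x^8/4 dx = 1953125/4;  ∫_0^5 -45*x^7 dx = -17578125/8;  ∫_0^5 675*x^6/2 dx = 52734375/14;
    ∫_0^5 -1125*x^5 dx = -5859375/2;  ∫_0^5 5625*x^4/4 dx = 3515625/4.
  Sum: 1953125/4 − 17578125/8 + 52734375/14 − 5859375/2 + 3515625/4 = 390625/56.
  ∫_0^5 (u')² dx = ∫_0^5 (36*x^6 - 540*x^5 + 2925*x^4 - 6750*x^3 + 5625*x^2) dx. Term by term:
    ∫_0^5 36*x^6 dx = 2812500/7;  ∫_0^5 -540*x^5 dx = -1406250;  ∫_0^5 2925*x^4 dx = 1828125;
    ∫_0^5 -6750*x^3 dx = -2109375/2;  ∫_0^5 5625*x^2 dx = 234375.
  Sum: 2812500/7 − 1406250 + 1828125 − 2109375/2 + 234375 = 46875/14.
∫_0^5 u² dx = 390625/56, so ||u||_L² = 625*sqrt(14)/28.
∫_0^5 (u')² dx = 46875/14, so ||u'||_L² = 125*sqrt(42)/14.
Ratio ||u||_L² / ||u'||_L² = 5*sqrt(3)/6.
Sharp Poincaré constant on H^1_0(0, 5) is C_P = L/π = 5/π, achieved by sin(π/5·x).
A polynomial bump cannot attain the sharp Poincaré constant (only the first sine eigenfunction does), so the ratio is strictly less than C_P, consistent with ||u||_L² ≤ C_P ||u'||_L².


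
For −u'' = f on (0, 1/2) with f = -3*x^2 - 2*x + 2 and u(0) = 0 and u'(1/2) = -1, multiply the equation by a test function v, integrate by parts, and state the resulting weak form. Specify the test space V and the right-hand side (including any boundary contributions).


V = {v ∈ H^1(0, 1/2) : v(0) = 0} (test functions vanish at x = 0 where u is specified); weak form: ∫_0^1/2 u'v' dx = ∫_0^1/2 (-3*x^2 - 2*x + 2) v dx − v(1/2) for all v ∈ V.

Multiply both sides by a test function v and integrate from 0 to 1/2:
  ∫_0^1/2 −u''(x) v(x) dx = ∫_0^1/2 f(x) v(x) dx.
Integrate the LHS by parts once:
  ∫_0^1/2 −u'' v dx = −[u'(x) v(x)]_0^1/2 + ∫_0^1/2 u'(x) v'(x) dx.
Thus ∫_0^1/2 u'(x) v'(x) dx = ∫_0^1/2 f(x) v(x) dx + [u'(x) v(x)]_0^1/2.
Choose V so that boundary terms are either known or forced to vanish.
Mixed BC: u(0) = 0 (Dirichlet) and u'(1/2) = -1 (Neumann). Define V = {v ∈ H^1(0, 1/2) : v(0) = 0}. Then [u' v]_0^1/2 = u'(1/2)·v(1/2) − u'(0)·0 = − v(1/2).
Weak formulation: find u (satisfying any essential BC) such that ∫_0^1/2 u'(x) v'(x) dx = ∫_0^1/2 f v dx − v(1/2) for all v ∈ V (Dirichlet at 0 absorbed into V; Neumann datum at x = 1/2 contributes the boundary term).
Substituting f(x) = -3*x^2 - 2*x + 2, the right-hand side is ∫_0^1/2 (-3*x^2 - 2*x + 2) v dx − v(1/2).


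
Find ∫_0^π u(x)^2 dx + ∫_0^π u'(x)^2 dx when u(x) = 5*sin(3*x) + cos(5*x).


||u||_{H^1(0,π)}^2 = 138*π

u'(x) = -5*sin(5*x) + 15*cos(3*x).
Expand u² and (u')² and integrate term by term on (0, π), using: for integers n ≥ 1, ∫_0^π sin²(nx) dx = ∫_0^π cos²(nx) dx = π/2; for n ≠ n', ∫_0^π sin(nx)sin(n'x) dx = ∫_0^π cos(nx)cos(n'x) dx = 0; and by product-to-sum, ∫_0^π sin(nx)cos(n'x) dx = ½∫_0^π [sin((n+n')x) + sin((n−n')x)] dx, which is 0 when n+n' is even and 2n/(n²−n'²) when n+n' is odd (it need not vanish on (0, π)).
  u² squared terms: (5)²·∫sin(3x)² dx = 25·π/2 = 25*π/2;  (1)²·∫cos(5x)² dx = 1·π/2 = π/2.
  u² cross terms: 2·(5)·(1)·∫sin(3x)·cos(5x) dx = 10·(0) = 0.
  So ∫_0^π u² dx = 25*π/2 + π/2 + 0 = 13*π.
  (u')² squared terms: (-5)²·∫sin(5x)² dx = 25·π/2 = 25*π/2;  (15)²·∫cos(3x)² dx = 225·π/2 = 225*π/2.
  (u')² cross terms: 2·(-5)·(15)·∫sin(5x)·cos(3x) dx = -150·(0) = 0.
  So ∫_0^π (u')² dx = 25*π/2 + 225*π/2 + 0 = 125*π.
||u||_{H^1}^2 = (13*π) + (125*π) = 138*π.


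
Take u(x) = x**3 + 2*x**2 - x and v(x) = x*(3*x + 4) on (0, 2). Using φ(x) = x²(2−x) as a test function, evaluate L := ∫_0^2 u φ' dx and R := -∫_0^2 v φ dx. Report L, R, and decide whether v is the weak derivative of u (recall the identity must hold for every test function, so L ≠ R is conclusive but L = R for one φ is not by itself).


LHS = -172/15, RHS = -64/5. No, v is not the weak derivative of u.

u(x) = x**3 + 2*x**2 - x, classical derivative u'(x) = 3*x**2 + 4*x - 1.
φ(x) = x²(2−x), so φ'(x) = x*(4 - 3*x).
Note φ(0) = φ(2) = 0, so the boundary term u·φ vanishes.
LHS = ∫_0^2 u(x) φ'(x) dx = ∫_0^2 (-3*x^5 - 2*x^4 + 11*x^3 - 4*x^2) dx. Term by term:
  ∫_0^2 -3*x^5 dx = -32;  ∫_0^2 -2*x^4 dx = -64/5;  ∫_0^2 11*x^3 dx = 44;
  ∫_0^2 -4*x^2 dx = -32/3.
Sum: -32 − 64/5 + 44 − 32/3 = -172/15.
So LHS = -172/15.
∫_0^2 v(x) φ(x) dx = ∫_0^2 (-3*x^5 + 2*x^4 + 8*x^3) dx. Term by term:
  ∫_0^2 -3*x^5 dx = -32;  ∫_0^2 2*x^4 dx = 64/5;  ∫_0^2 8*x^3 dx = 32.
Sum: -32 + 64/5 + 32 = 64/5.
So RHS = -∫_0^2 v(x) φ(x) dx = -64/5.
LHS − RHS = 4/3 ≠ 0, so the identity fails.
(For a valid weak derivative the identity must hold for EVERY test function, in particular this one. The failure shows v is NOT the weak derivative of u.)
Correct weak derivative would be u'(x) = 3*x**2 + 4*x - 1.


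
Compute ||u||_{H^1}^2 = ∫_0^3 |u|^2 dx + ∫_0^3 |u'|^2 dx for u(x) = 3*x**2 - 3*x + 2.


||u||_{H^1}^2 = 4089/10

The H^1 norm (squared) on an interval (0, L) is
  ||u||_{H^1}^2 = ∫_0^L u(x)^2 dx + ∫_0^L u'(x)^2 dx.
Compute u'(x) = 6*x - 3.
Then u(x)^2 = 9*x**4 - 18*x**3 + 21*x**2 - 12*x + 4 and u'(x)^2 = 36*x**2 - 36*x + 9.
Integrate each monomial from 0 to 3 using ∫_0^3 c·x^n dx = c·3^(n+1)/(n+1):
  ∫_0^3 u(x)^2 dx = ∫_0^3 (9*x^4 - 18*x^3 + 21*x^2 - 12*x + 4) dx. Term by term:
    ∫_0^3 9*x^4 dx = 2187/5;  ∫_0^3 -18*x^3 dx = -729/2;  ∫_0^3 21*x^2 dx = 189;
    ∫_0^3 -12*x dx = -54;  ∫_0^3 4 dx = 12.
  Sum: 2187/5 − 729/2 + 189 − 54 + 12 = 2199/10.
  ∫_0^3 u'(x)^2 dx = ∫_0^3 (36*x^2 - 36*x + 9) dx. Term by term:
    ∫_0^3 36*x^2 dx = 324;  ∫_0^3 -36*x dx = -162;  ∫_0^3 9 dx = 27.
  Sum: 324 − 162 + 27 = 189.
Adding: ||u||_{H^1}^2 = 2199/10 + 189 = 4089/10.


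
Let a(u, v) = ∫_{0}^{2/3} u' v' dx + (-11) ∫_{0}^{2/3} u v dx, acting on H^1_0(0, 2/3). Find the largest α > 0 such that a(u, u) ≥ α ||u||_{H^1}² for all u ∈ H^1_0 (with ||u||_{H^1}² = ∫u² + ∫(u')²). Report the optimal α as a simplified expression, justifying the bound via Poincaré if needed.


α = (-44 + 9*π^2)/(4 + 9*π^2)

Coercivity of a(·,·) on H^1_0(0, 2/3) means a(u, u) ≥ α ||u||_{H^1}² for every u ∈ H^1_0.
The interval has length L = 2/3, and Poincaré/coercivity depend only on L. Here a(u, u) = ∫(u')² + (-11)·∫u².
Here c = -11 < 0 with |c| < (π/L)² = 9*π^2/4, so coercivity still holds. The condition a(u,u) ≥ α||u||_{H^1}² reads (1−α)∫(u')² ≥ (α−c)∫u². Any admissible α is ≤ 1 (rapidly oscillating u have ∫u²/∫(u')² → 0), and α = 1 would force 0 ≥ (1−c)∫u², impossible since c < 1; so 1−α > 0. By the sharp Poincaré inequality on H^1_0 of an interval of length L, ∫(u')² ≥ (π/L)²∫u² with equality for the first sine mode sin(π(x−x₀)/L) (x₀ the left endpoint), so the inequality holds for all u iff (1−α)(π/L)² ≥ α − c, i.e. α ≤ ((π/L)² + c)/((π/L)² + 1) = (1 + c(L/π)²)/(1 + (L/π)²). (Direct route, valid since c ≤ 0: Poincaré gives c∫u² ≥ c(L/π)²∫(u')², so a(u,u) ≥ (1 + c(L/π)²)∫(u')², while ||u||_{H^1}² ≤ (1 + (L/π)²)∫(u')²; dividing yields the same α.) With (π/L)² = 9*π^2/4 and c = -11, the largest admissible constant is α = ((π/L)² + c)/((π/L)² + 1).
Simplifying, α = (-44 + 9*π^2)/(4 + 9*π^2).
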